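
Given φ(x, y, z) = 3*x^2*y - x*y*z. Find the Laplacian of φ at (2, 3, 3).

18

∂²φ/∂x² = 6*y
∂²φ/∂y² = 0
∂²φ/∂z² = 0
∇²φ = 6*y
At (2, 3, 3): 18.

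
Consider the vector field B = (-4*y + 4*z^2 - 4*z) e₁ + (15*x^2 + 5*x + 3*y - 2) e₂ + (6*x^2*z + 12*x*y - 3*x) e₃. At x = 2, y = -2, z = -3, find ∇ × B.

(∇×B)₁ = ∂B₃/∂y − ∂B₂/∂z = 12*x
(∇×B)₂ = ∂B₁/∂z − ∂B₃/∂x = -12*x*z - 12*y + 8*z - 1
(∇×B)₃ = ∂B₂/∂x − ∂B₁/∂y = 30*x + 9
∇×B = (12*x, -12*x*z - 12*y + 8*z - 1, 30*x + 9)
At (2, -2, -3): (24, 71, 69).

(24, 71, 69)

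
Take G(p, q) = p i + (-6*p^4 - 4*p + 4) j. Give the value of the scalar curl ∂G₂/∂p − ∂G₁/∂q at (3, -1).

∂G₂/∂p = -24*p^3 - 4
∂G₁/∂q = 0
Scalar curl = -24*p^3 - 4
At (3, -1): -652.

-652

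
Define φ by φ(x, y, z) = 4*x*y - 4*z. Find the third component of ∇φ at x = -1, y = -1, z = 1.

(∇φ)_3 = ∂φ/∂z = -4
At (-1, -1, 1): -4.

-4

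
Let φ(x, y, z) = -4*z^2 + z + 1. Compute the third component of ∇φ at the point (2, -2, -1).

9

(∇φ)_3 = ∂φ/∂z = -8*z + 1
At (2, -2, -1): 9.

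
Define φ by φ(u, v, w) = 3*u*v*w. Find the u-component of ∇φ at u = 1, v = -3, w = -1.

9

(∇φ)_1 = ∂φ/∂u = 3*v*w
At (1, -3, -1): 9.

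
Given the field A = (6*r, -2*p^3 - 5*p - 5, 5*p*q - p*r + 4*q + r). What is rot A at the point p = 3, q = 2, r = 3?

(∇×A)₁ = ∂A₃/∂q − ∂A₂/∂r = 5*p + 4
(∇×A)₂ = ∂A₁/∂r − ∂A₃/∂p = -5*q + r + 6
(∇×A)₃ = ∂A₂/∂p − ∂A₁/∂q = -6*p^2 - 5
∇×A = (5*p + 4, -5*q + r + 6, -6*p^2 - 5)
At (3, 2, 3): (19, -1, -59).

(19, -1, -59)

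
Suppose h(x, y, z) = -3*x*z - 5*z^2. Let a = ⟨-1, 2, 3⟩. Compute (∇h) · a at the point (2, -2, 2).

∂h/∂x = -3*z
∂h/∂y = 0
∂h/∂z = -3*x - 10*z
∇h at (2, -2, 2) = (-6, 0, -26)
∇h · a = (-6)(-1) + (0)(2) + (-26)(3) = -72

-72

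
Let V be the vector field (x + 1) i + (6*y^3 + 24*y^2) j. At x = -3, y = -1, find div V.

-29

∂V₁/∂x = 1
∂V₂/∂y = 18*y^2 + 48*y
∇·V = 18*y^2 + 48*y + 1
At (-3, -1): -29.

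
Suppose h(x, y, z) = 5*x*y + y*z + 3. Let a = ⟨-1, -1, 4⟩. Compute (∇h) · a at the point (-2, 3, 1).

6

∂h/∂x = 5*y
∂h/∂y = 5*x + z
∂h/∂z = y
∇h at (-2, 3, 1) = (15, -9, 3)
∇h · a = (15)(-1) + (-9)(-1) + (3)(4) = 6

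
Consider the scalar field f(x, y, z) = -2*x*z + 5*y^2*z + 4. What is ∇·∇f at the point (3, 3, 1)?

10

∂²f/∂x² = 0
∂²f/∂y² = 10*z
∂²f/∂z² = 0
∇²f = 10*z
At (3, 3, 1): 10.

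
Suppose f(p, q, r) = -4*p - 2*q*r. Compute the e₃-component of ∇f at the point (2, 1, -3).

(∇f)_3 = ∂f/∂r = -2*q
At (2, 1, -3): -2.

-2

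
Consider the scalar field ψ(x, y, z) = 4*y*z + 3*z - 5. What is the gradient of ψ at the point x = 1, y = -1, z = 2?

(0, 8, -1)

∂ψ/∂x = 0
∂ψ/∂y = 4*z
∂ψ/∂z = 4*y + 3
∇ψ = (0, 4*z, 4*y + 3)
At (1, -1, 2): (0, 8, -1).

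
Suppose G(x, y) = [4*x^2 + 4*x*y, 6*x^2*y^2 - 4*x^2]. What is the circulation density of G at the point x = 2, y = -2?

72

∂G₂/∂x = 12*x*y^2 - 8*x
∂G₁/∂y = 4*x
Scalar curl = 12*x*y^2 - 12*x
At (2, -2): 72.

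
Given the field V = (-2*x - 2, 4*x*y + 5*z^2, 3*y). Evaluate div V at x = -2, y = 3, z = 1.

-10

∂V₁/∂x = -2
∂V₂/∂y = 4*x
∂V₃/∂z = 0
∇·V = 4*x - 2
At (-2, 3, 1): -10.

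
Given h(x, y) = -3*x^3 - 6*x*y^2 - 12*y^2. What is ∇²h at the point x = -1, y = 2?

∂²h/∂x² = -18*x
∂²h/∂y² = -12*(x + 2)
∇²h = -30*x - 24
At (-1, 2): 6.

6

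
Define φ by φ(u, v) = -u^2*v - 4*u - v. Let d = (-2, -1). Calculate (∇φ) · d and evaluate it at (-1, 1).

6

∂φ/∂u = -2*u*v - 4
∂φ/∂v = -u^2 - 1
∇φ at (-1, 1) = (-2, -2)
∇φ · d = (-2)(-2) + (-2)(-1) = 6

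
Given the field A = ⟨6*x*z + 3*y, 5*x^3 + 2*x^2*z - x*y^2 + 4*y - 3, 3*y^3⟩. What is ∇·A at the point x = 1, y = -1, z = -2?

-6

∂A₁/∂x = 6*z
∂A₂/∂y = -2*x*y + 4
∂A₃/∂z = 0
∇·A = -2*x*y + 6*z + 4
At (1, -1, -2): -6.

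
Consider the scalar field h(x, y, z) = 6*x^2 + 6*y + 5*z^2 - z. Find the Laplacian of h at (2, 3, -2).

22

∂²h/∂x² = 12
∂²h/∂y² = 0
∂²h/∂z² = 10
∇²h = 22
At (2, 3, -2): 22.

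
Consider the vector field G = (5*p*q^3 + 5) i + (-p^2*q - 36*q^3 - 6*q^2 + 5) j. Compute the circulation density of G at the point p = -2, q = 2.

∂G₂/∂p = -2*p*q
∂G₁/∂q = 15*p*q^2
Scalar curl = -15*p*q^2 - 2*p*q
At (-2, 2): 128.

128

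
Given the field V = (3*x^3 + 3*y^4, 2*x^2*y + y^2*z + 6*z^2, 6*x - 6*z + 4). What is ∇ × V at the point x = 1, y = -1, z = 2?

(-25, -6, 8)

(∇×V)₁ = ∂V₃/∂y − ∂V₂/∂z = -y^2 - 12*z
(∇×V)₂ = ∂V₁/∂z − ∂V₃/∂x = -6
(∇×V)₃ = ∂V₂/∂x − ∂V₁/∂y = 4*x*y - 12*y^3
∇×V = (-y^2 - 12*z, -6, 4*x*y - 12*y^3)
At (1, -1, 2): (-25, -6, 8).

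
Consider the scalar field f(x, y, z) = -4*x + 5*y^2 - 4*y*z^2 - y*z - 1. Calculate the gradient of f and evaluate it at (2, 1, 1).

(-4, 5, -9)

∂f/∂x = -4
∂f/∂y = 10*y - 4*z^2 - z
∂f/∂z = -8*y*z - y
∇f = (-4, 10*y - 4*z^2 - z, -8*y*z - y)
At (2, 1, 1): (-4, 5, -9).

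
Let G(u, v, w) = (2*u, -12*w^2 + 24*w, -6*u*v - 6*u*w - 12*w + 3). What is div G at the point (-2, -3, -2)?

∂G₁/∂u = 2
∂G₂/∂v = 0
∂G₃/∂w = -6*u - 12
∇·G = -6*u - 10
At (-2, -3, -2): 2.

2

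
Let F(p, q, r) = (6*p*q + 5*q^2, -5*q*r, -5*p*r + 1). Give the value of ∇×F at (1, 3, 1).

(∇×F)₁ = ∂F₃/∂q − ∂F₂/∂r = 5*q
(∇×F)₂ = ∂F₁/∂r − ∂F₃/∂p = 5*r
(∇×F)₃ = ∂F₂/∂p − ∂F₁/∂q = -6*p - 10*q
∇×F = (5*q, 5*r, -6*p - 10*q)
At (1, 3, 1): (15, 5, -36).

(15, 5, -36)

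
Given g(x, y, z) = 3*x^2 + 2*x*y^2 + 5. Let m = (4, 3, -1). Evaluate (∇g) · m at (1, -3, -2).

∂g/∂x = 6*x + 2*y^2
∂g/∂y = 4*x*y
∂g/∂z = 0
∇g at (1, -3, -2) = (24, -12, 0)
∇g · m = (24)(4) + (-12)(3) + (0)(-1) = 60

60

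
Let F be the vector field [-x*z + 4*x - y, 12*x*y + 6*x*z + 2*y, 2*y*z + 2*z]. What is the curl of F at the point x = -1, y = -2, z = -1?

(4, 1, -29)

(∇×F)₁ = ∂F₃/∂y − ∂F₂/∂z = -6*x + 2*z
(∇×F)₂ = ∂F₁/∂z − ∂F₃/∂x = -x
(∇×F)₃ = ∂F₂/∂x − ∂F₁/∂y = 12*y + 6*z + 1
∇×F = (-6*x + 2*z, -x, 12*y + 6*z + 1)
At (-1, -2, -1): (4, 1, -29).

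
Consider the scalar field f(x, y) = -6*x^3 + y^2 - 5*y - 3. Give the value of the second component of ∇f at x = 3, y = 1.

(∇f)_2 = ∂f/∂y = 2*y - 5
At (3, 1): -3.

-3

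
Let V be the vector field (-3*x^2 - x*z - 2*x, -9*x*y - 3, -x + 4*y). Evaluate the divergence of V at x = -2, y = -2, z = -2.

∂V₁/∂x = -6*x - z - 2
∂V₂/∂y = -9*x
∂V₃/∂z = 0
∇·V = -15*x - z - 2
At (-2, -2, -2): 30.

30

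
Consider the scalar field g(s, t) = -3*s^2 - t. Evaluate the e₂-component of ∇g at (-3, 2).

-1

(∇g)_2 = ∂g/∂t = -1
At (-3, 2): -1.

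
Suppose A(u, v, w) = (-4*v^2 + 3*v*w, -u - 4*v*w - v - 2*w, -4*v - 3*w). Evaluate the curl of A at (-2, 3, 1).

(∇×A)₁ = ∂A₃/∂v − ∂A₂/∂w = 4*v - 2
(∇×A)₂ = ∂A₁/∂w − ∂A₃/∂u = 3*v
(∇×A)₃ = ∂A₂/∂u − ∂A₁/∂v = 8*v - 3*w - 1
∇×A = (4*v - 2, 3*v, 8*v - 3*w - 1)
At (-2, 3, 1): (10, 9, 20).

(10, 9, 20)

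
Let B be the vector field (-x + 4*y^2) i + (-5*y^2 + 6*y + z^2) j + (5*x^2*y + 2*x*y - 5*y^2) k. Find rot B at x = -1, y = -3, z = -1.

(35, -24, 24)

(∇×B)₁ = ∂B₃/∂y − ∂B₂/∂z = 5*x^2 + 2*x - 10*y - 2*z
(∇×B)₂ = ∂B₁/∂z − ∂B₃/∂x = -10*x*y - 2*y
(∇×B)₃ = ∂B₂/∂x − ∂B₁/∂y = -8*y
∇×B = (5*x^2 + 2*x - 10*y - 2*z, -10*x*y - 2*y, -8*y)
At (-1, -3, -1): (35, -24, 24).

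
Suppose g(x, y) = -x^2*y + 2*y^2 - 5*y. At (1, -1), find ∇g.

∂g/∂x = -2*x*y
∂g/∂y = -x^2 + 4*y - 5
∇g = (-2*x*y, -x^2 + 4*y - 5)
At (1, -1): (2, -10).

(2, -10)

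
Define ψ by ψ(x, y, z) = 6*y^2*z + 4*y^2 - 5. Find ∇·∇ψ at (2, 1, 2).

32

∂²ψ/∂x² = 0
∂²ψ/∂y² = 4*(3*z + 2)
∂²ψ/∂z² = 0
∇²ψ = 12*z + 8
At (2, 1, 2): 32.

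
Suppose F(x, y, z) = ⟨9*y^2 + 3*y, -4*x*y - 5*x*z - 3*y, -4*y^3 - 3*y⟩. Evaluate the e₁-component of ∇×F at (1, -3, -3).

-106

(∇×F)_1 = ∂F₃/∂y − ∂F₂/∂z
= -12*y^2 - 3 − (-5*x)
= 5*x - 12*y^2 - 3
At (1, -3, -3): -106.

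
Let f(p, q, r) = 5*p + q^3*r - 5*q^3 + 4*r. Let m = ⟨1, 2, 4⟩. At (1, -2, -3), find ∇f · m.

-203

∂f/∂p = 5
∂f/∂q = 3*q^2*r - 15*q^2
∂f/∂r = q^3 + 4
∇f at (1, -2, -3) = (5, -96, -4)
∇f · m = (5)(1) + (-96)(2) + (-4)(4) = -203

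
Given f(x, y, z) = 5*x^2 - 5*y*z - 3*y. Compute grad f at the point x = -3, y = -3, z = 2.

(-30, -13, 15)

∂f/∂x = 10*x
∂f/∂y = -5*z - 3
∂f/∂z = -5*y
∇f = (10*x, -5*z - 3, -5*y)
At (-3, -3, 2): (-30, -13, 15).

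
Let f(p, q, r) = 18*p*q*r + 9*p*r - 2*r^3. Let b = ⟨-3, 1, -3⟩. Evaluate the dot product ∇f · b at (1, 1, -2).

117

∂f/∂p = 18*q*r + 9*r
∂f/∂q = 18*p*r
∂f/∂r = 18*p*q + 9*p - 6*r^2
∇f at (1, 1, -2) = (-54, -36, 3)
∇f · b = (-54)(-3) + (-36)(1) + (3)(-3) = 117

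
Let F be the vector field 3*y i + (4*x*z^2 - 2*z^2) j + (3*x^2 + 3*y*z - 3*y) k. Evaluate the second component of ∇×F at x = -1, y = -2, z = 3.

6

(∇×F)_2 = ∂F₁/∂z − ∂F₃/∂x
= 0 − (6*x)
= -6*x
At (-1, -2, 3): 6.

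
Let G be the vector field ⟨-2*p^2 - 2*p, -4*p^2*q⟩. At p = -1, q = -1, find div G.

-2

∂G₁/∂p = -4*p - 2
∂G₂/∂q = -4*p^2
∇·G = -4*p^2 - 4*p - 2
At (-1, -1): -2.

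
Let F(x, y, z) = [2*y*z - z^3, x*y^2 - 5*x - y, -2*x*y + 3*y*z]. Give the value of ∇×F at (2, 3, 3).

(∇×F)₁ = ∂F₃/∂y − ∂F₂/∂z = -2*x + 3*z
(∇×F)₂ = ∂F₁/∂z − ∂F₃/∂x = 4*y - 3*z^2
(∇×F)₃ = ∂F₂/∂x − ∂F₁/∂y = y^2 - 2*z - 5
∇×F = (-2*x + 3*z, 4*y - 3*z^2, y^2 - 2*z - 5)
At (2, 3, 3): (5, -15, -2).

(5, -15, -2)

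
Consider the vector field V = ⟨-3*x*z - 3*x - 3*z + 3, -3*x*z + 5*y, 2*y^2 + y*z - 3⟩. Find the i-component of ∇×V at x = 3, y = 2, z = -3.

(∇×V)_1 = ∂V₃/∂y − ∂V₂/∂z
= 4*y + z − (-3*x)
= 3*x + 4*y + z
At (3, 2, -3): 14.

14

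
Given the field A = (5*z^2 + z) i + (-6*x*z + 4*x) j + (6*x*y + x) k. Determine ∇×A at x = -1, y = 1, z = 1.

(-12, 4, -2)

(∇×A)₁ = ∂A₃/∂y − ∂A₂/∂z = 12*x
(∇×A)₂ = ∂A₁/∂z − ∂A₃/∂x = -6*y + 10*z
(∇×A)₃ = ∂A₂/∂x − ∂A₁/∂y = -6*z + 4
∇×A = (12*x, -6*y + 10*z, -6*z + 4)
At (-1, 1, 1): (-12, 4, -2).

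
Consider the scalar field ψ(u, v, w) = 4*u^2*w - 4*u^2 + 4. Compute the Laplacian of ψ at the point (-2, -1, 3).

∂²ψ/∂u² = 8*(w - 1)
∂²ψ/∂v² = 0
∂²ψ/∂w² = 0
∇²ψ = 8*w - 8
At (-2, -1, 3): 16.

16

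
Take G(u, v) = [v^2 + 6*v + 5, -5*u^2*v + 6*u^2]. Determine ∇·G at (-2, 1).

-20

∂G₁/∂u = 0
∂G₂/∂v = -5*u^2
∇·G = -5*u^2
At (-2, 1): -20.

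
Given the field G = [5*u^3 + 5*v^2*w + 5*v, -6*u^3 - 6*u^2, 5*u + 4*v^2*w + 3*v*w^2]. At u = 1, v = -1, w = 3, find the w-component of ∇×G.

-5

(∇×G)_3 = ∂G₂/∂u − ∂G₁/∂v
= -18*u^2 - 12*u − (10*v*w + 5)
= -18*u^2 - 12*u - 10*v*w - 5
At (1, -1, 3): -5.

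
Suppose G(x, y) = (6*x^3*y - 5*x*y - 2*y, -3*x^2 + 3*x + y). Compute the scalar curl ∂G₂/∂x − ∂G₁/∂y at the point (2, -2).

∂G₂/∂x = -6*x + 3
∂G₁/∂y = 6*x^3 - 5*x - 2
Scalar curl = -6*x^3 - x + 5
At (2, -2): -45.

-45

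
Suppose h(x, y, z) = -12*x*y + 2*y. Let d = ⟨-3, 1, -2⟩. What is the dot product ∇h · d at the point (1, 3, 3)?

98

∂h/∂x = -12*y
∂h/∂y = -12*x + 2
∂h/∂z = 0
∇h at (1, 3, 3) = (-36, -10, 0)
∇h · d = (-36)(-3) + (-10)(1) + (0)(-2) = 98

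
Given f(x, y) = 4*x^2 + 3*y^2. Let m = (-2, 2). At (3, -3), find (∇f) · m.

-84

∂f/∂x = 8*x
∂f/∂y = 6*y
∇f at (3, -3) = (24, -18)
∇f · m = (24)(-2) + (-18)(2) = -84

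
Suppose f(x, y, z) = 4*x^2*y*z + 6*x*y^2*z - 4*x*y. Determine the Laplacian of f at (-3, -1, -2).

88

∂²f/∂x² = 8*y*z
∂²f/∂y² = 12*x*z
∂²f/∂z² = 0
∇²f = 12*x*z + 8*y*z
At (-3, -1, -2): 88.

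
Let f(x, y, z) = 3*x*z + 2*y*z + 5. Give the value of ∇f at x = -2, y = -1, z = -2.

(-6, -4, -8)

∂f/∂x = 3*z
∂f/∂y = 2*z
∂f/∂z = 3*x + 2*y
∇f = (3*z, 2*z, 3*x + 2*y)
At (-2, -1, -2): (-6, -4, -8).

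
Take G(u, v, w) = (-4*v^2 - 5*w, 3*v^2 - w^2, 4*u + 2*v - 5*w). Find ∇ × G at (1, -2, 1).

(4, -9, -16)

(∇×G)₁ = ∂G₃/∂v − ∂G₂/∂w = 2*w + 2
(∇×G)₂ = ∂G₁/∂w − ∂G₃/∂u = -9
(∇×G)₃ = ∂G₂/∂u − ∂G₁/∂v = 8*v
∇×G = (2*w + 2, -9, 8*v)
At (1, -2, 1): (4, -9, -16).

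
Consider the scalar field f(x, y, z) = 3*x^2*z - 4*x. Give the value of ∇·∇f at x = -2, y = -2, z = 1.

∂²f/∂x² = 6*z
∂²f/∂y² = 0
∂²f/∂z² = 0
∇²f = 6*z
At (-2, -2, 1): 6.

6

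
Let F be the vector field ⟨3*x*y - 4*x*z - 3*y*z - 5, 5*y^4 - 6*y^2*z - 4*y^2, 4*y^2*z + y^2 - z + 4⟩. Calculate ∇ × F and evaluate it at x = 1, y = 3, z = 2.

(108, -13, 3)

(∇×F)₁ = ∂F₃/∂y − ∂F₂/∂z = 6*y^2 + 8*y*z + 2*y
(∇×F)₂ = ∂F₁/∂z − ∂F₃/∂x = -4*x - 3*y
(∇×F)₃ = ∂F₂/∂x − ∂F₁/∂y = -3*x + 3*z
∇×F = (6*y^2 + 8*y*z + 2*y, -4*x - 3*y, -3*x + 3*z)
At (1, 3, 2): (108, -13, 3).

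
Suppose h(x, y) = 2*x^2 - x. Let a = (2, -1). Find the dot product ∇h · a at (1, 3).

∂h/∂x = 4*x - 1
∂h/∂y = 0
∇h at (1, 3) = (3, 0)
∇h · a = (3)(2) + (0)(-1) = 6

6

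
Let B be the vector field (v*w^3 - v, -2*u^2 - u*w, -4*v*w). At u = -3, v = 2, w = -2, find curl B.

(∇×B)₁ = ∂B₃/∂v − ∂B₂/∂w = u - 4*w
(∇×B)₂ = ∂B₁/∂w − ∂B₃/∂u = 3*v*w^2
(∇×B)₃ = ∂B₂/∂u − ∂B₁/∂v = -4*u - w^3 - w + 1
∇×B = (u - 4*w, 3*v*w^2, -4*u - w^3 - w + 1)
At (-3, 2, -2): (5, 24, 23).

(5, 24, 23)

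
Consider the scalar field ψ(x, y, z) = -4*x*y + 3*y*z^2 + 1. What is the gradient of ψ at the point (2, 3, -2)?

∂ψ/∂x = -4*y
∂ψ/∂y = -4*x + 3*z^2
∂ψ/∂z = 6*y*z
∇ψ = (-4*y, -4*x + 3*z^2, 6*y*z)
At (2, 3, -2): (-12, 4, -36).

(-12, 4, -36)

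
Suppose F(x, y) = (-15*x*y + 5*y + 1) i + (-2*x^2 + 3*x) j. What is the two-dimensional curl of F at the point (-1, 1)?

-13

∂F₂/∂x = -4*x + 3
∂F₁/∂y = -15*x + 5
Scalar curl = 11*x - 2
At (-1, 1): -13.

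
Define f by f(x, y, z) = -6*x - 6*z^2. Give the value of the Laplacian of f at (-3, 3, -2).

-12

∂²f/∂x² = 0
∂²f/∂y² = 0
∂²f/∂z² = -12
∇²f = -12
At (-3, 3, -2): -12.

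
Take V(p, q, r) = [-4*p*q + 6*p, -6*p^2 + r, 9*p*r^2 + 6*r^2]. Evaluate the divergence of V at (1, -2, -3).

∂V₁/∂p = -4*q + 6
∂V₂/∂q = 0
∂V₃/∂r = 18*p*r + 12*r
∇·V = 18*p*r - 4*q + 12*r + 6
At (1, -2, -3): -76.

-76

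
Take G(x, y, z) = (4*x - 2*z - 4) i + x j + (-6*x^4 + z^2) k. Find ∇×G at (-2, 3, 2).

(∇×G)₁ = ∂G₃/∂y − ∂G₂/∂z = 0
(∇×G)₂ = ∂G₁/∂z − ∂G₃/∂x = 24*x^3 - 2
(∇×G)₃ = ∂G₂/∂x − ∂G₁/∂y = 1
∇×G = (0, 24*x^3 - 2, 1)
At (-2, 3, 2): (0, -194, 1).

(0, -194, 1)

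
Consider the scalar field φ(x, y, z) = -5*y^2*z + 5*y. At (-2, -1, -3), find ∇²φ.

∂²φ/∂x² = 0
∂²φ/∂y² = -10*z
∂²φ/∂z² = 0
∇²φ = -10*z
At (-2, -1, -3): 30.

30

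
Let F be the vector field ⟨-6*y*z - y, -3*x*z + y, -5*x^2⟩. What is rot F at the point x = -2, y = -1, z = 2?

(-6, -14, 7)

(∇×F)₁ = ∂F₃/∂y − ∂F₂/∂z = 3*x
(∇×F)₂ = ∂F₁/∂z − ∂F₃/∂x = 10*x - 6*y
(∇×F)₃ = ∂F₂/∂x − ∂F₁/∂y = 3*z + 1
∇×F = (3*x, 10*x - 6*y, 3*z + 1)
At (-2, -1, 2): (-6, -14, 7).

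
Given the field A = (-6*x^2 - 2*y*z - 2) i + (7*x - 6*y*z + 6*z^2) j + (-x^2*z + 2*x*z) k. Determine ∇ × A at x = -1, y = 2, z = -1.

(∇×A)₁ = ∂A₃/∂y − ∂A₂/∂z = 6*y - 12*z
(∇×A)₂ = ∂A₁/∂z − ∂A₃/∂x = 2*x*z - 2*y - 2*z
(∇×A)₃ = ∂A₂/∂x − ∂A₁/∂y = 2*z + 7
∇×A = (6*y - 12*z, 2*x*z - 2*y - 2*z, 2*z + 7)
At (-1, 2, -1): (24, 0, 5).

(24, 0, 5)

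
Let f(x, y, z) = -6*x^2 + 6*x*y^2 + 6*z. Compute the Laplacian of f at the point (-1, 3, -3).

-24

∂²f/∂x² = -12
∂²f/∂y² = 12*x
∂²f/∂z² = 0
∇²f = 12*x - 12
At (-1, 3, -3): -24.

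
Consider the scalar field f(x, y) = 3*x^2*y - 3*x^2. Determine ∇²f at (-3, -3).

∂²f/∂x² = 6*(y - 1)
∂²f/∂y² = 0
∇²f = 6*y - 6
At (-3, -3): -24.

-24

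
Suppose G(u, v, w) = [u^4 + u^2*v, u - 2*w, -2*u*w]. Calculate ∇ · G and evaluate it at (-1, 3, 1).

-8

∂G₁/∂u = 4*u^3 + 2*u*v
∂G₂/∂v = 0
∂G₃/∂w = -2*u
∇·G = 4*u^3 + 2*u*v - 2*u
At (-1, 3, 1): -8.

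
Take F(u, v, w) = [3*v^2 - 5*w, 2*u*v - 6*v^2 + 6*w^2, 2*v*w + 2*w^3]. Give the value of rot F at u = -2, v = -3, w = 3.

(∇×F)₁ = ∂F₃/∂v − ∂F₂/∂w = -10*w
(∇×F)₂ = ∂F₁/∂w − ∂F₃/∂u = -5
(∇×F)₃ = ∂F₂/∂u − ∂F₁/∂v = -4*v
∇×F = (-10*w, -5, -4*v)
At (-2, -3, 3): (-30, -5, 12).

(-30, -5, 12)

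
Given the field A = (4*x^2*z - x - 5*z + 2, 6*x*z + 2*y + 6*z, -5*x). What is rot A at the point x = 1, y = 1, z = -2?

(-12, 4, -12)

(∇×A)₁ = ∂A₃/∂y − ∂A₂/∂z = -6*x - 6
(∇×A)₂ = ∂A₁/∂z − ∂A₃/∂x = 4*x^2
(∇×A)₃ = ∂A₂/∂x − ∂A₁/∂y = 6*z
∇×A = (-6*x - 6, 4*x^2, 6*z)
At (1, 1, -2): (-12, 4, -12).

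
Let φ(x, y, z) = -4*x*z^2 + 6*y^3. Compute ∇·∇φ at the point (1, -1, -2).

∂²φ/∂x² = 0
∂²φ/∂y² = 36*y
∂²φ/∂z² = -8*x
∇²φ = -8*x + 36*y
At (1, -1, -2): -44.

-44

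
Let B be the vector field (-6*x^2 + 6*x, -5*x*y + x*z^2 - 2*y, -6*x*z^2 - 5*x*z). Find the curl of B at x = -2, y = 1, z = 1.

(∇×B)₁ = ∂B₃/∂y − ∂B₂/∂z = -2*x*z
(∇×B)₂ = ∂B₁/∂z − ∂B₃/∂x = 6*z^2 + 5*z
(∇×B)₃ = ∂B₂/∂x − ∂B₁/∂y = -5*y + z^2
∇×B = (-2*x*z, 6*z^2 + 5*z, -5*y + z^2)
At (-2, 1, 1): (4, 11, -4).

(4, 11, -4)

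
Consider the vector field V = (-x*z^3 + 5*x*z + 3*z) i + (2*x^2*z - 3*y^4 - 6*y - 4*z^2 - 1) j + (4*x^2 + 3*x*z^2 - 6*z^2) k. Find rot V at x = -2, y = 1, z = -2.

(∇×V)₁ = ∂V₃/∂y − ∂V₂/∂z = -2*x^2 + 8*z
(∇×V)₂ = ∂V₁/∂z − ∂V₃/∂x = -3*x*z^2 - 3*x - 3*z^2 + 3
(∇×V)₃ = ∂V₂/∂x − ∂V₁/∂y = 4*x*z
∇×V = (-2*x^2 + 8*z, -3*x*z^2 - 3*x - 3*z^2 + 3, 4*x*z)
At (-2, 1, -2): (-24, 21, 16).

(-24, 21, 16)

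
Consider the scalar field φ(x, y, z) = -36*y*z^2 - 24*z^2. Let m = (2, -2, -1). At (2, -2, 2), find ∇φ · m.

96

∂φ/∂x = 0
∂φ/∂y = -36*z^2
∂φ/∂z = -72*y*z - 48*z
∇φ at (2, -2, 2) = (0, -144, 192)
∇φ · m = (0)(2) + (-144)(-2) + (192)(-1) = 96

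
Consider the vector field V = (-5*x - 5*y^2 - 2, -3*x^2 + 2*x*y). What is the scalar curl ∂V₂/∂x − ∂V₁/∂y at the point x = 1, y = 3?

30

∂V₂/∂x = -6*x + 2*y
∂V₁/∂y = -10*y
Scalar curl = -6*x + 12*y
At (1, 3): 30.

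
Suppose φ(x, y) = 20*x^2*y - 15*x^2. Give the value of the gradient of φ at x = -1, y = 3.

∂φ/∂x = 40*x*y - 30*x
∂φ/∂y = 20*x^2
∇φ = (40*x*y - 30*x, 20*x^2)
At (-1, 3): (-90, 20).

(-90, 20)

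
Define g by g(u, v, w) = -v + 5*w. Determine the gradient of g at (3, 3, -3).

∂g/∂u = 0
∂g/∂v = -1
∂g/∂w = 5
∇g = (0, -1, 5)
At (3, 3, -3): (0, -1, 5).

(0, -1, 5)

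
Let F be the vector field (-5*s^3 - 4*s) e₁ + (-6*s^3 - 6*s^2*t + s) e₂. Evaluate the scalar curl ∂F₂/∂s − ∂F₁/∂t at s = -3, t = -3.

-269

∂F₂/∂s = -18*s^2 - 12*s*t + 1
∂F₁/∂t = 0
Scalar curl = -18*s^2 - 12*s*t + 1
At (-3, -3): -269.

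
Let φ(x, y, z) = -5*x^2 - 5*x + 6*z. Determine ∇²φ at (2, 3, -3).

∂²φ/∂x² = -10
∂²φ/∂y² = 0
∂²φ/∂z² = 0
∇²φ = -10
At (2, 3, -3): -10.

-10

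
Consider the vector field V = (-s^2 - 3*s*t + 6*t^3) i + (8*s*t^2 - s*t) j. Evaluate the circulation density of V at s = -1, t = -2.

-41

∂V₂/∂s = 8*t^2 - t
∂V₁/∂t = -3*s + 18*t^2
Scalar curl = 3*s - 10*t^2 - t
At (-1, -2): -41.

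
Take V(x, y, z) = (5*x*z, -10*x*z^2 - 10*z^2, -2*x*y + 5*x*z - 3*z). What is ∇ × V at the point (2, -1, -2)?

(-124, 18, -40)

(∇×V)₁ = ∂V₃/∂y − ∂V₂/∂z = 20*x*z - 2*x + 20*z
(∇×V)₂ = ∂V₁/∂z − ∂V₃/∂x = 5*x + 2*y - 5*z
(∇×V)₃ = ∂V₂/∂x − ∂V₁/∂y = -10*z^2
∇×V = (20*x*z - 2*x + 20*z, 5*x + 2*y - 5*z, -10*z^2)
At (2, -1, -2): (-124, 18, -40).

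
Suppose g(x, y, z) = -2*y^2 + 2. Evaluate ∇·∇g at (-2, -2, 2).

∂²g/∂x² = 0
∂²g/∂y² = -4
∂²g/∂z² = 0
∇²g = -4
At (-2, -2, 2): -4.

-4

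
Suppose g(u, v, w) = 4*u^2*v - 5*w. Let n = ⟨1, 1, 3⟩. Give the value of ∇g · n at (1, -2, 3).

-27

∂g/∂u = 8*u*v
∂g/∂v = 4*u^2
∂g/∂w = -5
∇g at (1, -2, 3) = (-16, 4, -5)
∇g · n = (-16)(1) + (4)(1) + (-5)(3) = -27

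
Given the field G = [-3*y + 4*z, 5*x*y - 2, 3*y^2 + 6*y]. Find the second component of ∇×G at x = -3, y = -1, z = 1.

4

(∇×G)_2 = ∂G₁/∂z − ∂G₃/∂x
= 4 − (0)
= 4
At (-3, -1, 1): 4.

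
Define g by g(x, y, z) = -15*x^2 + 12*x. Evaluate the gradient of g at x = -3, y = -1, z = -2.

(102, 0, 0)

∂g/∂x = -30*x + 12
∂g/∂y = 0
∂g/∂z = 0
∇g = (-30*x + 12, 0, 0)
At (-3, -1, -2): (102, 0, 0).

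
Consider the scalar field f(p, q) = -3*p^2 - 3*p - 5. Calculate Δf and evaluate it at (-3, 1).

∂²f/∂p² = -6
∂²f/∂q² = 0
∇²f = -6
At (-3, 1): -6.

-6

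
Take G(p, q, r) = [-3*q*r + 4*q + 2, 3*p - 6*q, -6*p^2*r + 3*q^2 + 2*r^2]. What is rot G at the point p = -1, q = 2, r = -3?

(∇×G)₁ = ∂G₃/∂q − ∂G₂/∂r = 6*q
(∇×G)₂ = ∂G₁/∂r − ∂G₃/∂p = 12*p*r - 3*q
(∇×G)₃ = ∂G₂/∂p − ∂G₁/∂q = 3*r - 1
∇×G = (6*q, 12*p*r - 3*q, 3*r - 1)
At (-1, 2, -3): (12, 30, -10).

(12, 30, -10)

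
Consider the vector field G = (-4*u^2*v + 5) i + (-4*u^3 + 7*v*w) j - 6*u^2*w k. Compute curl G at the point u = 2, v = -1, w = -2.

(∇×G)₁ = ∂G₃/∂v − ∂G₂/∂w = -7*v
(∇×G)₂ = ∂G₁/∂w − ∂G₃/∂u = 12*u*w
(∇×G)₃ = ∂G₂/∂u − ∂G₁/∂v = -8*u^2
∇×G = (-7*v, 12*u*w, -8*u^2)
At (2, -1, -2): (7, -48, -32).

(7, -48, -32)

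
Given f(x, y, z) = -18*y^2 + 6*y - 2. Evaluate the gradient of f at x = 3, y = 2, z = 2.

(0, -66, 0)

∂f/∂x = 0
∂f/∂y = -36*y + 6
∂f/∂z = 0
∇f = (0, -36*y + 6, 0)
At (3, 2, 2): (0, -66, 0).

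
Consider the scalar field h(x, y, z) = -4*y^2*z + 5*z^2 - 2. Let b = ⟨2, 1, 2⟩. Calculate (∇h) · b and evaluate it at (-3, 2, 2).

∂h/∂x = 0
∂h/∂y = -8*y*z
∂h/∂z = -4*y^2 + 10*z
∇h at (-3, 2, 2) = (0, -32, 4)
∇h · b = (0)(2) + (-32)(1) + (4)(2) = -24

-24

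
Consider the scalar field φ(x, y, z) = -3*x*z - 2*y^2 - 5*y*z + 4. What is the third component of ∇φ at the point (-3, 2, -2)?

-1

(∇φ)_3 = ∂φ/∂z = -3*x - 5*y
At (-3, 2, -2): -1.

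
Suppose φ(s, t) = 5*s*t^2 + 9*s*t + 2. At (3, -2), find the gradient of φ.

∂φ/∂s = 5*t^2 + 9*t
∂φ/∂t = 10*s*t + 9*s
∇φ = (5*t^2 + 9*t, 10*s*t + 9*s)
At (3, -2): (2, -33).

(2, -33)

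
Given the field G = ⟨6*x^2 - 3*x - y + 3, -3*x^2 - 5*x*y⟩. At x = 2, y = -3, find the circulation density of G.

∂G₂/∂x = -6*x - 5*y
∂G₁/∂y = -1
Scalar curl = -6*x - 5*y + 1
At (2, -3): 4.

4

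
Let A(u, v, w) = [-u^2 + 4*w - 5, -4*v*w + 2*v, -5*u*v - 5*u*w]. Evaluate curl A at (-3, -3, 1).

(∇×A)₁ = ∂A₃/∂v − ∂A₂/∂w = -5*u + 4*v
(∇×A)₂ = ∂A₁/∂w − ∂A₃/∂u = 5*v + 5*w + 4
(∇×A)₃ = ∂A₂/∂u − ∂A₁/∂v = 0
∇×A = (-5*u + 4*v, 5*v + 5*w + 4, 0)
At (-3, -3, 1): (3, -6, 0).

(3, -6, 0)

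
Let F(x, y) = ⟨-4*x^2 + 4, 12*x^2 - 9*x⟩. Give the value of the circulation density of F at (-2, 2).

-57

∂F₂/∂x = 24*x - 9
∂F₁/∂y = 0
Scalar curl = 24*x - 9
At (-2, 2): -57.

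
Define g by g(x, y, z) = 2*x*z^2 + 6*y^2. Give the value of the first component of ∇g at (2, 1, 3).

(∇g)_1 = ∂g/∂x = 2*z^2
At (2, 1, 3): 18.

18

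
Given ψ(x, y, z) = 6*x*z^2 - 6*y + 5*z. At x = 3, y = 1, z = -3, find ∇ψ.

∂ψ/∂x = 6*z^2
∂ψ/∂y = -6
∂ψ/∂z = 12*x*z + 5
∇ψ = (6*z^2, -6, 12*x*z + 5)
At (3, 1, -3): (54, -6, -103).

(54, -6, -103)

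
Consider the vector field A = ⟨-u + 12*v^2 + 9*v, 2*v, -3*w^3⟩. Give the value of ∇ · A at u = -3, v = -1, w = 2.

-35

∂A₁/∂u = -1
∂A₂/∂v = 2
∂A₃/∂w = -9*w^2
∇·A = -9*w^2 + 1
At (-3, -1, 2): -35.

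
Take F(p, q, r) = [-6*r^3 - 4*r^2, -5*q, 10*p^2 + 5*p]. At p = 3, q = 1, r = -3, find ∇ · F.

∂F₁/∂p = 0
∂F₂/∂q = -5
∂F₃/∂r = 0
∇·F = -5
At (3, 1, -3): -5.

-5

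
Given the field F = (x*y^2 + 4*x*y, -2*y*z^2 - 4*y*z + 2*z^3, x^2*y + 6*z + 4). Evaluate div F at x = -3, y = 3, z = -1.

∂F₁/∂x = y^2 + 4*y
∂F₂/∂y = -2*z^2 - 4*z
∂F₃/∂z = 6
∇·F = y^2 + 4*y - 2*z^2 - 4*z + 6
At (-3, 3, -1): 29.

29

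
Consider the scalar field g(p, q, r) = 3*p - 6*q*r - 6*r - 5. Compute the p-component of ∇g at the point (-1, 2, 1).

(∇g)_1 = ∂g/∂p = 3
At (-1, 2, 1): 3.

3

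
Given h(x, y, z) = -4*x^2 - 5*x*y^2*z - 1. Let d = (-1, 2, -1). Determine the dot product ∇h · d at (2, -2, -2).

∂h/∂x = -8*x - 5*y^2*z
∂h/∂y = -10*x*y*z
∂h/∂z = -5*x*y^2
∇h at (2, -2, -2) = (24, -80, -40)
∇h · d = (24)(-1) + (-80)(2) + (-40)(-1) = -144

-144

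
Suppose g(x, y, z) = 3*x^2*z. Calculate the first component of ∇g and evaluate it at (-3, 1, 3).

-54

(∇g)_1 = ∂g/∂x = 6*x*z
At (-3, 1, 3): -54.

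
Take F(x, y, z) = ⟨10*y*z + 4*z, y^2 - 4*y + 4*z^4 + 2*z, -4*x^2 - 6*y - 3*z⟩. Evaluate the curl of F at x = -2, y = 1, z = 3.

(-440, -2, -30)

(∇×F)₁ = ∂F₃/∂y − ∂F₂/∂z = -16*z^3 - 8
(∇×F)₂ = ∂F₁/∂z − ∂F₃/∂x = 8*x + 10*y + 4
(∇×F)₃ = ∂F₂/∂x − ∂F₁/∂y = -10*z
∇×F = (-16*z^3 - 8, 8*x + 10*y + 4, -10*z)
At (-2, 1, 3): (-440, -2, -30).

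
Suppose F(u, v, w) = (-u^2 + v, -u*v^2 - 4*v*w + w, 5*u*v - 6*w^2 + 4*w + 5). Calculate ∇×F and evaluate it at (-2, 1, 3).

(-7, -5, -2)

(∇×F)₁ = ∂F₃/∂v − ∂F₂/∂w = 5*u + 4*v - 1
(∇×F)₂ = ∂F₁/∂w − ∂F₃/∂u = -5*v
(∇×F)₃ = ∂F₂/∂u − ∂F₁/∂v = -v^2 - 1
∇×F = (5*u + 4*v - 1, -5*v, -v^2 - 1)
At (-2, 1, 3): (-7, -5, -2).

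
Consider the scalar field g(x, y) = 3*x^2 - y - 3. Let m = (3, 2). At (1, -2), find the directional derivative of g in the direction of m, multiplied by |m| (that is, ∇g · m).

∂g/∂x = 6*x
∂g/∂y = -1
∇g at (1, -2) = (6, -1)
∇g · m = (6)(3) + (-1)(2) = 16

16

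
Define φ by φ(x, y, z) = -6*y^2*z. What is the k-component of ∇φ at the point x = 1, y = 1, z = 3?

-6

(∇φ)_3 = ∂φ/∂z = -6*y^2
At (1, 1, 3): -6.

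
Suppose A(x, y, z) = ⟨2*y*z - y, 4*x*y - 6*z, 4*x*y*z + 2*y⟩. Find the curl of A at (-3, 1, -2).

(∇×A)₁ = ∂A₃/∂y − ∂A₂/∂z = 4*x*z + 8
(∇×A)₂ = ∂A₁/∂z − ∂A₃/∂x = -4*y*z + 2*y
(∇×A)₃ = ∂A₂/∂x − ∂A₁/∂y = 4*y - 2*z + 1
∇×A = (4*x*z + 8, -4*y*z + 2*y, 4*y - 2*z + 1)
At (-3, 1, -2): (32, 10, 9).

(32, 10, 9)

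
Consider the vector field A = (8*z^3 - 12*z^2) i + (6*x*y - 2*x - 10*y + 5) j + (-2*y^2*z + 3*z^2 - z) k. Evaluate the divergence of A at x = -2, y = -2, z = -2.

-43

∂A₁/∂x = 0
∂A₂/∂y = 6*x - 10
∂A₃/∂z = -2*y^2 + 6*z - 1
∇·A = 6*x - 2*y^2 + 6*z - 11
At (-2, -2, -2): -43.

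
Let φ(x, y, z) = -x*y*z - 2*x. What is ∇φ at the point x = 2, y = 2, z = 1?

∂φ/∂x = -y*z - 2
∂φ/∂y = -x*z
∂φ/∂z = -x*y
∇φ = (-y*z - 2, -x*z, -x*y)
At (2, 2, 1): (-4, -2, -4).

(-4, -2, -4)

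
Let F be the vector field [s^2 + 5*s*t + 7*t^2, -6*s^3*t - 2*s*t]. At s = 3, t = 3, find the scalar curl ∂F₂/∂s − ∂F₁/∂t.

-549

∂F₂/∂s = -18*s^2*t - 2*t
∂F₁/∂t = 5*s + 14*t
Scalar curl = -18*s^2*t - 5*s - 16*t
At (3, 3): -549.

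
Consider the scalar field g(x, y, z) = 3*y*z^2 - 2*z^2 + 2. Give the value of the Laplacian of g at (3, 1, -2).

∂²g/∂x² = 0
∂²g/∂y² = 0
∂²g/∂z² = 2*(3*y - 2)
∇²g = 6*y - 4
At (3, 1, -2): 2.

2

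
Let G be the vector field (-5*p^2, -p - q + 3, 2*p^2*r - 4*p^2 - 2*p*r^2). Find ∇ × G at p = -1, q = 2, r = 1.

(0, -2, -1)

(∇×G)₁ = ∂G₃/∂q − ∂G₂/∂r = 0
(∇×G)₂ = ∂G₁/∂r − ∂G₃/∂p = -4*p*r + 8*p + 2*r^2
(∇×G)₃ = ∂G₂/∂p − ∂G₁/∂q = -1
∇×G = (0, -4*p*r + 8*p + 2*r^2, -1)
At (-1, 2, 1): (0, -2, -1).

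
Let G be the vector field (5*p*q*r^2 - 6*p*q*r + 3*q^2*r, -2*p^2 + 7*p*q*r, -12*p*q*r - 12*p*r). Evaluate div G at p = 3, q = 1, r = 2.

∂G₁/∂p = 5*q*r^2 - 6*q*r
∂G₂/∂q = 7*p*r
∂G₃/∂r = -12*p*q - 12*p
∇·G = -12*p*q + 7*p*r - 12*p + 5*q*r^2 - 6*q*r
At (3, 1, 2): -22.

-22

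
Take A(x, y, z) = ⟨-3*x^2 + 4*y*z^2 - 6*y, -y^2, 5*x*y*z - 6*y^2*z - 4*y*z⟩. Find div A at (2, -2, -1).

∂A₁/∂x = -6*x
∂A₂/∂y = -2*y
∂A₃/∂z = 5*x*y - 6*y^2 - 4*y
∇·A = 5*x*y - 6*x - 6*y^2 - 6*y
At (2, -2, -1): -44.

-44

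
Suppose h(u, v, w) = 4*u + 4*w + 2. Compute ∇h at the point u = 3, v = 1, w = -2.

(4, 0, 4)

∂h/∂u = 4
∂h/∂v = 0
∂h/∂w = 4
∇h = (4, 0, 4)
At (3, 1, -2): (4, 0, 4).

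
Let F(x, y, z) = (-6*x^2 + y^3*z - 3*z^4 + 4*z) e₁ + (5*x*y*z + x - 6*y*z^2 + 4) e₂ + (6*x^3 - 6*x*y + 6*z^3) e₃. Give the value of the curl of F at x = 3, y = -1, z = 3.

(-39, -489, -23)

(∇×F)₁ = ∂F₃/∂y − ∂F₂/∂z = -5*x*y - 6*x + 12*y*z
(∇×F)₂ = ∂F₁/∂z − ∂F₃/∂x = -18*x^2 + y^3 + 6*y - 12*z^3 + 4
(∇×F)₃ = ∂F₂/∂x − ∂F₁/∂y = -3*y^2*z + 5*y*z + 1
∇×F = (-5*x*y - 6*x + 12*y*z, -18*x^2 + y^3 + 6*y - 12*z^3 + 4, -3*y^2*z + 5*y*z + 1)
At (3, -1, 3): (-39, -489, -23).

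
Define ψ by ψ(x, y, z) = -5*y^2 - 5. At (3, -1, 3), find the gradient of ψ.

(0, 10, 0)

∂ψ/∂x = 0
∂ψ/∂y = -10*y
∂ψ/∂z = 0
∇ψ = (0, -10*y, 0)
At (3, -1, 3): (0, 10, 0).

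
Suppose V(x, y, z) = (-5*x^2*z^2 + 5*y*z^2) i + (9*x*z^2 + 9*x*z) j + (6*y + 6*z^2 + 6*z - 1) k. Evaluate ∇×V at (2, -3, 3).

(-120, -210, 63)

(∇×V)₁ = ∂V₃/∂y − ∂V₂/∂z = -18*x*z - 9*x + 6
(∇×V)₂ = ∂V₁/∂z − ∂V₃/∂x = -10*x^2*z + 10*y*z
(∇×V)₃ = ∂V₂/∂x − ∂V₁/∂y = 4*z^2 + 9*z
∇×V = (-18*x*z - 9*x + 6, -10*x^2*z + 10*y*z, 4*z^2 + 9*z)
At (2, -3, 3): (-120, -210, 63).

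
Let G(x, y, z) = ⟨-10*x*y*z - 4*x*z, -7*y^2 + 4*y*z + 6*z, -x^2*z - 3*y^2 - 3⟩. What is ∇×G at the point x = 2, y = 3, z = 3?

(∇×G)₁ = ∂G₃/∂y − ∂G₂/∂z = -10*y - 6
(∇×G)₂ = ∂G₁/∂z − ∂G₃/∂x = -10*x*y + 2*x*z - 4*x
(∇×G)₃ = ∂G₂/∂x − ∂G₁/∂y = 10*x*z
∇×G = (-10*y - 6, -10*x*y + 2*x*z - 4*x, 10*x*z)
At (2, 3, 3): (-36, -56, 60).

(-36, -56, 60)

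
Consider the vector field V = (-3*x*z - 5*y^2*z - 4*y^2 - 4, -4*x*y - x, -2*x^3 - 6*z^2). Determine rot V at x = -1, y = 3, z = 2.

(∇×V)₁ = ∂V₃/∂y − ∂V₂/∂z = 0
(∇×V)₂ = ∂V₁/∂z − ∂V₃/∂x = 6*x^2 - 3*x - 5*y^2
(∇×V)₃ = ∂V₂/∂x − ∂V₁/∂y = 10*y*z + 4*y - 1
∇×V = (0, 6*x^2 - 3*x - 5*y^2, 10*y*z + 4*y - 1)
At (-1, 3, 2): (0, -36, 71).

(0, -36, 71)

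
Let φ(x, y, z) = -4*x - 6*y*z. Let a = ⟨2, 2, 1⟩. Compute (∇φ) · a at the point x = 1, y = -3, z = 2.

∂φ/∂x = -4
∂φ/∂y = -6*z
∂φ/∂z = -6*y
∇φ at (1, -3, 2) = (-4, -12, 18)
∇φ · a = (-4)(2) + (-12)(2) + (18)(1) = -14

-14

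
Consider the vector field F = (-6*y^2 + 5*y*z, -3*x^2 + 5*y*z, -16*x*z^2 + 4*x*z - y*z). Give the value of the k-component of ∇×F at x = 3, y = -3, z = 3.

(∇×F)_3 = ∂F₂/∂x − ∂F₁/∂y
= -6*x − (-12*y + 5*z)
= -6*x + 12*y - 5*z
At (3, -3, 3): -69.

-69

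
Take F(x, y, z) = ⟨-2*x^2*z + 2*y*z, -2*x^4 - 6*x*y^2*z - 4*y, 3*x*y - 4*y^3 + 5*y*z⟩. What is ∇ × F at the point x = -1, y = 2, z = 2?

(∇×F)₁ = ∂F₃/∂y − ∂F₂/∂z = 6*x*y^2 + 3*x - 12*y^2 + 5*z
(∇×F)₂ = ∂F₁/∂z − ∂F₃/∂x = -2*x^2 - y
(∇×F)₃ = ∂F₂/∂x − ∂F₁/∂y = -8*x^3 - 6*y^2*z - 2*z
∇×F = (6*x*y^2 + 3*x - 12*y^2 + 5*z, -2*x^2 - y, -8*x^3 - 6*y^2*z - 2*z)
At (-1, 2, 2): (-65, -4, -44).

(-65, -4, -44)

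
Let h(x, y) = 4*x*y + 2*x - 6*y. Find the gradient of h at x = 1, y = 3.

(14, -2)

∂h/∂x = 4*y + 2
∂h/∂y = 4*x - 6
∇h = (4*y + 2, 4*x - 6)
At (1, 3): (14, -2).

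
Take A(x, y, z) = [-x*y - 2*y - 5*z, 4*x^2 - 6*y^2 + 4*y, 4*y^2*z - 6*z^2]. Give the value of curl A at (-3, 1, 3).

(∇×A)₁ = ∂A₃/∂y − ∂A₂/∂z = 8*y*z
(∇×A)₂ = ∂A₁/∂z − ∂A₃/∂x = -5
(∇×A)₃ = ∂A₂/∂x − ∂A₁/∂y = 9*x + 2
∇×A = (8*y*z, -5, 9*x + 2)
At (-3, 1, 3): (24, -5, -25).

(24, -5, -25)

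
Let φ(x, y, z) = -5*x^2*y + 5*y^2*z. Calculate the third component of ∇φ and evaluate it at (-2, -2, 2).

(∇φ)_3 = ∂φ/∂z = 5*y^2
At (-2, -2, 2): 20.

20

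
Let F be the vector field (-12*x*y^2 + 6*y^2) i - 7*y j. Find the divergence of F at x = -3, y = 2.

∂F₁/∂x = -12*y^2
∂F₂/∂y = -7
∇·F = -12*y^2 - 7
At (-3, 2): -55.

-55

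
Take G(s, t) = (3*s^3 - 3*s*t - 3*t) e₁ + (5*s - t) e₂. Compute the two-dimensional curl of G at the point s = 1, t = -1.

11

∂G₂/∂s = 5
∂G₁/∂t = -3*s - 3
Scalar curl = 3*s + 8
At (1, -1): 11.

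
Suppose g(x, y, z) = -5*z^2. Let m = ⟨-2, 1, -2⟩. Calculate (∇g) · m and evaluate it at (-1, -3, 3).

60

∂g/∂x = 0
∂g/∂y = 0
∂g/∂z = -10*z
∇g at (-1, -3, 3) = (0, 0, -30)
∇g · m = (0)(-2) + (0)(1) + (-30)(-2) = 60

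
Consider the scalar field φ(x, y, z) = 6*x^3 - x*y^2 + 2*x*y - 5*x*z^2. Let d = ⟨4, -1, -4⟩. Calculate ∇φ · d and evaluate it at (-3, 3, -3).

804

∂φ/∂x = 18*x^2 - y^2 + 2*y - 5*z^2
∂φ/∂y = -2*x*y + 2*x
∂φ/∂z = -10*x*z
∇φ at (-3, 3, -3) = (114, 12, -90)
∇φ · d = (114)(4) + (12)(-1) + (-90)(-4) = 804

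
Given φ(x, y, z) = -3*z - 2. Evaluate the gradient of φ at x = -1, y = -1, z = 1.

∂φ/∂x = 0
∂φ/∂y = 0
∂φ/∂z = -3
∇φ = (0, 0, -3)
At (-1, -1, 1): (0, 0, -3).

(0, 0, -3)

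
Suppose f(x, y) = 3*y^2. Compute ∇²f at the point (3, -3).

6

∂²f/∂x² = 0
∂²f/∂y² = 6
∇²f = 6
At (3, -3): 6.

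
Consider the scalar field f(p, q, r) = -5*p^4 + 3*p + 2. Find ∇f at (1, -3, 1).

(-17, 0, 0)

∂f/∂p = -20*p^3 + 3
∂f/∂q = 0
∂f/∂r = 0
∇f = (-20*p^3 + 3, 0, 0)
At (1, -3, 1): (-17, 0, 0).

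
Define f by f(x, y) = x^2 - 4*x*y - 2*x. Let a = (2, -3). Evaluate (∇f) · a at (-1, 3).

-44

∂f/∂x = 2*x - 4*y - 2
∂f/∂y = -4*x
∇f at (-1, 3) = (-16, 4)
∇f · a = (-16)(2) + (4)(-3) = -44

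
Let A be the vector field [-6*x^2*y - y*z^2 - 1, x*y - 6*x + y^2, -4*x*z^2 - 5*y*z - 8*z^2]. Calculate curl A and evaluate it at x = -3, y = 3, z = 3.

(-15, 18, 60)

(∇×A)₁ = ∂A₃/∂y − ∂A₂/∂z = -5*z
(∇×A)₂ = ∂A₁/∂z − ∂A₃/∂x = -2*y*z + 4*z^2
(∇×A)₃ = ∂A₂/∂x − ∂A₁/∂y = 6*x^2 + y + z^2 - 6
∇×A = (-5*z, -2*y*z + 4*z^2, 6*x^2 + y + z^2 - 6)
At (-3, 3, 3): (-15, 18, 60).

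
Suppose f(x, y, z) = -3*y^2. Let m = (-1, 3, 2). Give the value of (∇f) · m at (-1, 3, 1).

-54

∂f/∂x = 0
∂f/∂y = -6*y
∂f/∂z = 0
∇f at (-1, 3, 1) = (0, -18, 0)
∇f · m = (0)(-1) + (-18)(3) + (0)(2) = -54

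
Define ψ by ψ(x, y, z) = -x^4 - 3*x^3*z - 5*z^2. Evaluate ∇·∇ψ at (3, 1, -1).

∂²ψ/∂x² = -6*x*(2*x + 3*z)
∂²ψ/∂y² = 0
∂²ψ/∂z² = -10
∇²ψ = -12*x^2 - 18*x*z - 10
At (3, 1, -1): -64.

-64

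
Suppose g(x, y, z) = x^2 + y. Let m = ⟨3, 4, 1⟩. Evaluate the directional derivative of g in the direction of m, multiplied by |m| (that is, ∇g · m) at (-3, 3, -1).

-14

∂g/∂x = 2*x
∂g/∂y = 1
∂g/∂z = 0
∇g at (-3, 3, -1) = (-6, 1, 0)
∇g · m = (-6)(3) + (1)(4) + (0)(1) = -14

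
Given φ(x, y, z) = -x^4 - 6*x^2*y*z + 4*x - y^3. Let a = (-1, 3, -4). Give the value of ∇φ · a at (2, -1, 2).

∂φ/∂x = -4*x^3 - 12*x*y*z + 4
∂φ/∂y = -6*x^2*z - 3*y^2
∂φ/∂z = -6*x^2*y
∇φ at (2, -1, 2) = (20, -51, 24)
∇φ · a = (20)(-1) + (-51)(3) + (24)(-4) = -269

-269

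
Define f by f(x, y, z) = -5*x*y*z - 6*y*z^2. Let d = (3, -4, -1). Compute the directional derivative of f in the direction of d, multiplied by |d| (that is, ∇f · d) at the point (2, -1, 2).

172

∂f/∂x = -5*y*z
∂f/∂y = -5*x*z - 6*z^2
∂f/∂z = -5*x*y - 12*y*z
∇f at (2, -1, 2) = (10, -44, 34)
∇f · d = (10)(3) + (-44)(-4) + (34)(-1) = 172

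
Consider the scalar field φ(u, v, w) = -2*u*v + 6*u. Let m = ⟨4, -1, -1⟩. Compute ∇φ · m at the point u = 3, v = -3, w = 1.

54

∂φ/∂u = -2*v + 6
∂φ/∂v = -2*u
∂φ/∂w = 0
∇φ at (3, -3, 1) = (12, -6, 0)
∇φ · m = (12)(4) + (-6)(-1) + (0)(-1) = 54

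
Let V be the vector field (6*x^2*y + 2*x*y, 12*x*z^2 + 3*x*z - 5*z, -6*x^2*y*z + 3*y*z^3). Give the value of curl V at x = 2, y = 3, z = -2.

(119, -144, 14)

(∇×V)₁ = ∂V₃/∂y − ∂V₂/∂z = -6*x^2*z - 24*x*z - 3*x + 3*z^3 + 5
(∇×V)₂ = ∂V₁/∂z − ∂V₃/∂x = 12*x*y*z
(∇×V)₃ = ∂V₂/∂x − ∂V₁/∂y = -6*x^2 - 2*x + 12*z^2 + 3*z
∇×V = (-6*x^2*z - 24*x*z - 3*x + 3*z^3 + 5, 12*x*y*z, -6*x^2 - 2*x + 12*z^2 + 3*z)
At (2, 3, -2): (119, -144, 14).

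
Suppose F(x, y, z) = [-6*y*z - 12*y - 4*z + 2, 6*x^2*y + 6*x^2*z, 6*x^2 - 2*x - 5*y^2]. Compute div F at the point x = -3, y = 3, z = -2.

54

∂F₁/∂x = 0
∂F₂/∂y = 6*x^2
∂F₃/∂z = 0
∇·F = 6*x^2
At (-3, 3, -2): 54.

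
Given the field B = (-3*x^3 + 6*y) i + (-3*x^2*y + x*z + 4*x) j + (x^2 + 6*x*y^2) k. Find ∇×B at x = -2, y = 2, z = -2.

(-46, -20, 20)

(∇×B)₁ = ∂B₃/∂y − ∂B₂/∂z = 12*x*y - x
(∇×B)₂ = ∂B₁/∂z − ∂B₃/∂x = -2*x - 6*y^2
(∇×B)₃ = ∂B₂/∂x − ∂B₁/∂y = -6*x*y + z - 2
∇×B = (12*x*y - x, -2*x - 6*y^2, -6*x*y + z - 2)
At (-2, 2, -2): (-46, -20, 20).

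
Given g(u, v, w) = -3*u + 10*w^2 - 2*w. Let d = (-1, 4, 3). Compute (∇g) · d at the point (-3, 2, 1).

57

∂g/∂u = -3
∂g/∂v = 0
∂g/∂w = 20*w - 2
∇g at (-3, 2, 1) = (-3, 0, 18)
∇g · d = (-3)(-1) + (0)(4) + (18)(3) = 57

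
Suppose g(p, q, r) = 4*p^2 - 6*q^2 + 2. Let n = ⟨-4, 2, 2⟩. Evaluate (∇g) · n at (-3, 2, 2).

∂g/∂p = 8*p
∂g/∂q = -12*q
∂g/∂r = 0
∇g at (-3, 2, 2) = (-24, -24, 0)
∇g · n = (-24)(-4) + (-24)(2) + (0)(2) = 48

48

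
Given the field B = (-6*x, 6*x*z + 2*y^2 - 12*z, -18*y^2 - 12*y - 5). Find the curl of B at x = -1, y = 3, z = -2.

(∇×B)₁ = ∂B₃/∂y − ∂B₂/∂z = -6*x - 36*y
(∇×B)₂ = ∂B₁/∂z − ∂B₃/∂x = 0
(∇×B)₃ = ∂B₂/∂x − ∂B₁/∂y = 6*z
∇×B = (-6*x - 36*y, 0, 6*z)
At (-1, 3, -2): (-102, 0, -12).

(-102, 0, -12)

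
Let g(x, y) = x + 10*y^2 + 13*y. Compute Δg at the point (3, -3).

20

∂²g/∂x² = 0
∂²g/∂y² = 20
∇²g = 20
At (3, -3): 20.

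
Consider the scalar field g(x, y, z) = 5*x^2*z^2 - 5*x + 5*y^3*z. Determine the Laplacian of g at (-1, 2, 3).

280

∂²g/∂x² = 10*z^2
∂²g/∂y² = 30*y*z
∂²g/∂z² = 10*x^2
∇²g = 10*x^2 + 30*y*z + 10*z^2
At (-1, 2, 3): 280.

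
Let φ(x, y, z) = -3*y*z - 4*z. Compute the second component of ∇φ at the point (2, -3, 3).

(∇φ)_2 = ∂φ/∂y = -3*z
At (2, -3, 3): -9.

-9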